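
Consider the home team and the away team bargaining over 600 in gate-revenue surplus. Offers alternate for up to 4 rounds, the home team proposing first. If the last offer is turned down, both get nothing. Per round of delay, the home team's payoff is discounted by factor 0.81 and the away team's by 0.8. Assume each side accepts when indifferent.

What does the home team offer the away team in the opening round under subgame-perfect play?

402.24

Round 4 (the away team proposes): rejection yields 0 for the home team; the away team offers 0 and keeps 600.
Round 3 (the home team proposes): the away team can get 600 next round, worth 0.8 × 600 = 480 now. The home team offers 480 and keeps 600 − 480 = 120.
Round 2 (the away team proposes): the home team can get 120 next round, worth 0.81 × 120 = 97.2 now, so the away team offers 97.2, keeping 502.8.
Round 1 (the home team proposes): the away team can get 502.8 next round, worth 0.8 × 502.8 = 402.24 now; the home team offers that and keeps 197.76.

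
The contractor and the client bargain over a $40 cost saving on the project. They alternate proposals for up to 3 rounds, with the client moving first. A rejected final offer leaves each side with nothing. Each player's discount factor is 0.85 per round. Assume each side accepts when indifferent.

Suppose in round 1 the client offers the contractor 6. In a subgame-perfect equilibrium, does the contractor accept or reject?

Accept

Round 3 (the client proposes): rejection yields 0 for the contractor; the client offers 0 and keeps 40.
Round 2 (the contractor proposes): the client can get 40 next round, worth 0.85 × 40 = 34 now; the contractor offers that and keeps 6.
So by rejecting in round 1, the contractor gets 6 next round, worth 0.85 × 6 = 5.1 now.
Offer 6 ≥ 5.1, so the contractor accepts.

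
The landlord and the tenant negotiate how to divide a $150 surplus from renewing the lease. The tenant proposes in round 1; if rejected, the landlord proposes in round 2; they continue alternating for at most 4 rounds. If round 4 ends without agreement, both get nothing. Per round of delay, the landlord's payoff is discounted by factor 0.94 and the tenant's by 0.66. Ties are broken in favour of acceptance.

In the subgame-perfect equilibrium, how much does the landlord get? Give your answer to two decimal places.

Round 4 (the landlord proposes): rejection yields 0 for the tenant; the landlord offers 0 and keeps 150.
Round 3 (the tenant proposes): the landlord can get 150 next round, worth 0.94 × 150 = 141 now; the tenant offers that and keeps 9.
Round 2 (the landlord proposes): the tenant can get 9 next round, worth 0.66 × 9 = 5.94 now; the landlord offers that and keeps 144.06.
Round 1 (the tenant proposes): the landlord can get 144.06 next round, worth 0.94 × 144.06 = 135.4164 now, so the tenant offers 135.4164, keeping 14.5836.

135.42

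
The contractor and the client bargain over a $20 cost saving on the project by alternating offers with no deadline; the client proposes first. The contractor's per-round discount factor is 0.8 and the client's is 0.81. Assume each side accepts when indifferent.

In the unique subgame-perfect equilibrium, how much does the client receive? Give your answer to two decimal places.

11.36

Let x be the client's share when the client proposes and y be the contractor's share when the contractor proposes.
The contractor accepts iff offered ≥ 0.8·y, so x = 20 − 0.8y. Symmetrically y = 20 − 0.81x.
Substituting: x = 20 − 0.8(20 − 0.81x), giving x(1 − 0.81·0.8) = 20(1 − 0.8).
So x = 20 × 0.2 / 0.352 ≈ 11.3636, and the contractor receives 20 − x ≈ 8.6364.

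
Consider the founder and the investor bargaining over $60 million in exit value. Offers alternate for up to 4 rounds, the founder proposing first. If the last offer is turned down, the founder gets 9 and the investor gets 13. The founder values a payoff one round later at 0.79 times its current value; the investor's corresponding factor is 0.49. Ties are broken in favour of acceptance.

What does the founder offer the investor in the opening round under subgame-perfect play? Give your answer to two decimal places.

15.85

Round 4 (the investor proposes): the founder gets 9 if talks fail, so the investor offers 9 and keeps 51.
Round 3 (the founder proposes): the investor can get 51 next round, worth 0.49 × 51 = 24.99 now, so the founder offers 24.99, keeping 35.01.
Round 2 (the investor proposes): the founder can get 35.01 next round, worth 0.79 × 35.01 = 27.6579 now; the investor offers that and keeps 32.3421.
Round 1 (the founder proposes): the investor can get 32.3421 next round, worth 0.49 × 32.3421 = 15.847629 now; the founder offers that and keeps 44.152371.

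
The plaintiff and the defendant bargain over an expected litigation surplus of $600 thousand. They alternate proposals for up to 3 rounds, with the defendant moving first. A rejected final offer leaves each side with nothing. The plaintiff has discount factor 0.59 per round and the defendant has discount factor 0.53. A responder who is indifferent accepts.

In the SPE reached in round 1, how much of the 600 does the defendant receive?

433.62

By backward induction:
Round 3 (the defendant proposes): the plaintiff will accept anything ≥ 0, so the defendant offers 0 and keeps 600.
Round 2 (the plaintiff proposes): the defendant can get 600 next round, worth 0.53 × 600 = 318 now, so the plaintiff offers 318, keeping 282.
Round 1 (the defendant proposes): the plaintiff can get 282 next round, worth 0.59 × 282 = 166.38 now; the defendant offers that and keeps 433.62.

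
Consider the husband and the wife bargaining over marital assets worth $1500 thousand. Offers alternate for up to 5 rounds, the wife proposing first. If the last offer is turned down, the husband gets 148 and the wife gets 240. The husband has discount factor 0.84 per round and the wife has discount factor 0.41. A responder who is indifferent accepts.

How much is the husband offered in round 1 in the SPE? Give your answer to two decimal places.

1016.98

By backward induction:
Round 5 (the wife proposes): the husband gets 148 if talks fail, so the wife offers 148 and keeps 1352.
Round 4 (the husband proposes): the wife can get 1352 next round, worth 0.41 × 1352 = 554.32 now; the husband offers that and keeps 945.68.
Round 3 (the wife proposes): the husband can get 945.68 next round, worth 0.84 × 945.68 = 794.3712 now. The wife offers 794.3712 and keeps 1500 − 794.3712 = 705.6288.
Round 2 (the husband proposes): the wife can get 705.6288 next round, worth 0.41 × 705.6288 = 289.307808 now, so the husband offers 289.307808, keeping 1210.692192.
Round 1 (the wife proposes): the husband can get 1210.692192 next round, worth 0.84 × 1210.692192 = 1016.98144128 now. The wife offers 1016.98144128 and keeps 1500 − 1016.98144128 = 483.01855872.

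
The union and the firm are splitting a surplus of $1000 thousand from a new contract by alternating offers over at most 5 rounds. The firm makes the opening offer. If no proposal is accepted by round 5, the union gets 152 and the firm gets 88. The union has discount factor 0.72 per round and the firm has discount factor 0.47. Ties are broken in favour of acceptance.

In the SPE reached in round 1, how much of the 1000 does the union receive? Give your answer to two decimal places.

Round 5 (the firm proposes): the union gets 152 if talks fail, so the firm offers 152 and keeps 848.
Round 4 (the union proposes): the firm can get 848 next round, worth 0.47 × 848 = 398.56 now, so the union offers 398.56, keeping 601.44.
Round 3 (the firm proposes): the union can get 601.44 next round, worth 0.72 × 601.44 = 433.0368 now, so the firm offers 433.0368, keeping 566.9632.
Round 2 (the union proposes): the firm can get 566.9632 next round, worth 0.47 × 566.9632 = 266.472704 now; the union offers that and keeps 733.527296.
Round 1 (the firm proposes): the union can get 733.527296 next round, worth 0.72 × 733.527296 = 528.13965312 now, so the firm offers 528.13965312, keeping 471.86034688.

528.14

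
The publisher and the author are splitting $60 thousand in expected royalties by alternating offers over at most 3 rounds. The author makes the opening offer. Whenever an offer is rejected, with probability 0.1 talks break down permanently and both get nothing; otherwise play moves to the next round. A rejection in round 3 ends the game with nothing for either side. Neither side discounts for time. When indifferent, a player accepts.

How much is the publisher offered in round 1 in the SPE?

Round 3 (the author proposes): the publisher will accept anything ≥ 0, so the author offers 0 and keeps 60.
Round 2 (the publisher proposes): rejecting gives the author an expected 0.9 × 60 = 54, so the publisher offers 54, keeping 6.
Round 1 (the author proposes): rejecting gives the publisher an expected 0.9 × 6 = 5.4; the author offers that and keeps 54.6.

5.4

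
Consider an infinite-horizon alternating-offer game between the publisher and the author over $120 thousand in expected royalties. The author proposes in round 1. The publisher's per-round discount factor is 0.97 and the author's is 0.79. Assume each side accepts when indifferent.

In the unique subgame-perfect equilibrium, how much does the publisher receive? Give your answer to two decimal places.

In a stationary SPE each proposer offers the other exactly their discounted continuation value.
If the author keeps x when proposing and the publisher keeps y when proposing, then x = 120 − 0.97y and y = 120 − 0.79x.
Solving: x = 120(1 − 0.97) / (1 − 0.79·0.97) = 3.6 / 0.2337 ≈ 15.4044.
The publisher gets 120 − 15.4044 ≈ 104.5956.

104.60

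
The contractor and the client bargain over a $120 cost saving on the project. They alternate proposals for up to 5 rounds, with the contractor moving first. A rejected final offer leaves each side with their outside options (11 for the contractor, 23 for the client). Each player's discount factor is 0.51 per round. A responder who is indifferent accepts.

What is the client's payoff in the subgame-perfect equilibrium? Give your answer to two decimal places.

39.34

Round 5 (the contractor proposes): the client gets 23 if talks fail, so the contractor offers 23 and keeps 97.
Round 4 (the client proposes): the contractor can get 97 next round, worth 0.51 × 97 = 49.47 now; the client offers that and keeps 70.53.
Round 3 (the contractor proposes): the client can get 70.53 next round, worth 0.51 × 70.53 = 35.9703 now; the contractor offers that and keeps 84.0297.
Round 2 (the client proposes): the contractor can get 84.0297 next round, worth 0.51 × 84.0297 = 42.855147 now. The client offers 42.855147 and keeps 120 − 42.855147 = 77.144853.
Round 1 (the contractor proposes): the client can get 77.144853 next round, worth 0.51 × 77.144853 = 39.34387503 now, so the contractor offers 39.34387503, keeping 80.65612497.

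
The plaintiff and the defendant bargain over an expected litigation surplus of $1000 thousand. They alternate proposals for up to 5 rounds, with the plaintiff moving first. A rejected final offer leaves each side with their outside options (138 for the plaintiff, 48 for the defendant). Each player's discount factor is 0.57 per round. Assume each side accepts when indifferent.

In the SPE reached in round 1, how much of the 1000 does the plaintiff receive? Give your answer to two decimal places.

670.20

Round 5 (the plaintiff proposes): the defendant gets 48 if talks fail, so the plaintiff offers 48 and keeps 952.
Round 4 (the defendant proposes): the plaintiff can get 952 next round, worth 0.57 × 952 = 542.64 now, so the defendant offers 542.64, keeping 457.36.
Round 3 (the plaintiff proposes): the defendant can get 457.36 next round, worth 0.57 × 457.36 = 260.6952 now; the plaintiff offers that and keeps 739.3048.
Round 2 (the defendant proposes): the plaintiff can get 739.3048 next round, worth 0.57 × 739.3048 = 421.403736 now, so the defendant offers 421.403736, keeping 578.596264.
Round 1 (the plaintiff proposes): the defendant can get 578.596264 next round, worth 0.57 × 578.596264 = 329.79987048 now, so the plaintiff offers 329.79987048, keeping 670.20012952.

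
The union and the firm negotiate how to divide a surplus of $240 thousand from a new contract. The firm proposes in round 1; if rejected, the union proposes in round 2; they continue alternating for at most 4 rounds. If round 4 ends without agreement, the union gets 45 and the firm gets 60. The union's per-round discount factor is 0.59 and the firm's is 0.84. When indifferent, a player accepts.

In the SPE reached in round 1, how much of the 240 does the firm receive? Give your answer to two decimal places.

Solve by backward induction from round 4.
Round 4 (the union proposes): the firm gets 60 if talks fail, so the union offers 60 and keeps 180.
Round 3 (the firm proposes): the union can get 180 next round, worth 0.59 × 180 = 106.2 now. The firm offers 106.2 and keeps 240 − 106.2 = 133.8.
Round 2 (the union proposes): the firm can get 133.8 next round, worth 0.84 × 133.8 = 112.392 now, so the union offers 112.392, keeping 127.608.
Round 1 (the firm proposes): the union can get 127.608 next round, worth 0.59 × 127.608 = 75.28872 now. The firm offers 75.28872 and keeps 240 − 75.28872 = 164.71128.

164.71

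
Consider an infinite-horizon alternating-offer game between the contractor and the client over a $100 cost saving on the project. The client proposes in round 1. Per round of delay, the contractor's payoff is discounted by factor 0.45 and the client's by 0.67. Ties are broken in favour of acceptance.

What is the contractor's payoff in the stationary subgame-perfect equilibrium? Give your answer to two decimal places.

21.26

Let x be the client's share when the client proposes and y be the contractor's share when the contractor proposes.
The contractor accepts iff offered ≥ 0.45·y, so x = 100 − 0.45y. Symmetrically y = 100 − 0.67x.
Substituting: x = 100 − 0.45(100 − 0.67x), giving x(1 − 0.67·0.45) = 100(1 − 0.45).
So x = 100 × 0.55 / 0.6985 ≈ 78.7402, and the contractor receives 100 − x ≈ 21.2598.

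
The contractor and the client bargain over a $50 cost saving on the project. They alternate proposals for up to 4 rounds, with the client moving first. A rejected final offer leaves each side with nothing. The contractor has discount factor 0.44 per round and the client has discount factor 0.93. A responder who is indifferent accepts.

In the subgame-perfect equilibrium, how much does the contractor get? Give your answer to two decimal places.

10.54

By backward induction:
Round 4 (the contractor proposes): rejection yields 0 for the client; the contractor offers 0 and keeps 50.
Round 3 (the client proposes): the contractor can get 50 next round, worth 0.44 × 50 = 22 now; the client offers that and keeps 28.
Round 2 (the contractor proposes): the client can get 28 next round, worth 0.93 × 28 = 26.04 now, so the contractor offers 26.04, keeping 23.96.
Round 1 (the client proposes): the contractor can get 23.96 next round, worth 0.44 × 23.96 = 10.5424 now, so the client offers 10.5424, keeping 39.4576.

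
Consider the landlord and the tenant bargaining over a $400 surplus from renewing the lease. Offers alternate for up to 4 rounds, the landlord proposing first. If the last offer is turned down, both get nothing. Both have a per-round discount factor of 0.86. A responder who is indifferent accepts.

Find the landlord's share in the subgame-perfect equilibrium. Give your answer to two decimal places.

97.42

Round 4 (the tenant proposes): rejection yields 0 for the landlord; the tenant offers 0 and keeps 400.
Round 3 (the landlord proposes): the tenant can get 400 next round, worth 0.86 × 400 = 344 now, so the landlord offers 344, keeping 56.
Round 2 (the tenant proposes): the landlord can get 56 next round, worth 0.86 × 56 = 48.16 now, so the tenant offers 48.16, keeping 351.84.
Round 1 (the landlord proposes): the tenant can get 351.84 next round, worth 0.86 × 351.84 = 302.5824 now; the landlord offers that and keeps 97.4176.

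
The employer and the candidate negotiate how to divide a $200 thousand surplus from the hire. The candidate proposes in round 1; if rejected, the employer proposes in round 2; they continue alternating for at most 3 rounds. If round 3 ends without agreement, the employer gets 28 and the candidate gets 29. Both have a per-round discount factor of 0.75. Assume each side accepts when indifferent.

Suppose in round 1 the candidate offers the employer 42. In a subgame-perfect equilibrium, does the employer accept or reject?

Reject

Work out the employer's continuation value if the offer is rejected.
Round 3 (the candidate proposes): the employer gets 28 if talks fail, so the candidate offers 28 and keeps 172.
Round 2 (the employer proposes): the candidate can get 172 next round, worth 0.75 × 172 = 129 now; the employer offers that and keeps 71.
So by rejecting in round 1, the employer gets 71 next round, worth 0.75 × 71 = 53.25 now.
Offer 42 < 53.25, so the employer rejects.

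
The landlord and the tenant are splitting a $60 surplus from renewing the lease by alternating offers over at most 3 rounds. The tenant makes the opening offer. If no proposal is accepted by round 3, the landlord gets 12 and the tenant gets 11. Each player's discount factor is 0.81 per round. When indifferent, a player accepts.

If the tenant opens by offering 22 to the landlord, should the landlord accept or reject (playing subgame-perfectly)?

Accept

Round 3 (the tenant proposes): the landlord gets 12 if talks fail, so the tenant offers 12 and keeps 48.
Round 2 (the landlord proposes): the tenant can get 48 next round, worth 0.81 × 48 = 38.88 now, so the landlord offers 38.88, keeping 21.12.
So by rejecting in round 1, the landlord gets 21.12 next round, worth 0.81 × 21.12 = 17.1072 now.
Offer 22 ≥ 17.1072, so the landlord accepts.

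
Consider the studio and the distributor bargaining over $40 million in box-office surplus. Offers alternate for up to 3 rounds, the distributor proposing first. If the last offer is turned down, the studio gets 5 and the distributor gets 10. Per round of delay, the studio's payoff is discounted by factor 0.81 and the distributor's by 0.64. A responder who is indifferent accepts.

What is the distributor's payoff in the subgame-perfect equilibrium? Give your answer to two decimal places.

Round 3 (the distributor proposes): the studio gets 5 if talks fail, so the distributor offers 5 and keeps 35.
Round 2 (the studio proposes): the distributor can get 35 next round, worth 0.64 × 35 = 22.4 now, so the studio offers 22.4, keeping 17.6.
Round 1 (the distributor proposes): the studio can get 17.6 next round, worth 0.81 × 17.6 = 14.256 now. The distributor offers 14.256 and keeps 40 − 14.256 = 25.744.

25.74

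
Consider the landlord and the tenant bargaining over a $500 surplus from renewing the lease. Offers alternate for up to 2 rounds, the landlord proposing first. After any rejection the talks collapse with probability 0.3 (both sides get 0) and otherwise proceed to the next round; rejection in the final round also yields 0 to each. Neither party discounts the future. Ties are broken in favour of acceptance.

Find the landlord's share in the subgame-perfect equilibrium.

150

By backward induction:
Round 2 (the tenant proposes): rejection yields 0 for the landlord; the tenant offers 0 and keeps 500.
Round 1 (the landlord proposes): rejecting gives the tenant an expected 0.7 × 500 = 350; the landlord offers that and keeps 150.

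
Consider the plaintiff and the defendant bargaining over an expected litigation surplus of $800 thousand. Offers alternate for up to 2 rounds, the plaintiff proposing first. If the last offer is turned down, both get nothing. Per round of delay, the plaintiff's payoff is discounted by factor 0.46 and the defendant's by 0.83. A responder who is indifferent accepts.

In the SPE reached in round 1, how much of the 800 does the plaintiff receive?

Round 2 (the defendant proposes): the plaintiff will accept anything ≥ 0, so the defendant offers 0 and keeps 800.
Round 1 (the plaintiff proposes): the defendant can get 800 next round, worth 0.83 × 800 = 664 now, so the plaintiff offers 664, keeping 136.

136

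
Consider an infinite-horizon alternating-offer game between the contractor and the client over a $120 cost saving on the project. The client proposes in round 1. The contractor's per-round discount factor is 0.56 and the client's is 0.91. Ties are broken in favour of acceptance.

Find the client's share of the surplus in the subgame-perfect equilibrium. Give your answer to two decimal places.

107.67

In a stationary SPE each proposer offers the other exactly their discounted continuation value.
If the client keeps x when proposing and the contractor keeps y when proposing, then x = 120 − 0.56y and y = 120 − 0.91x.
Solving: x = 120(1 − 0.56) / (1 − 0.91·0.56) = 52.8 / 0.4904 ≈ 107.6672.
The contractor gets 120 − 107.6672 ≈ 12.3328.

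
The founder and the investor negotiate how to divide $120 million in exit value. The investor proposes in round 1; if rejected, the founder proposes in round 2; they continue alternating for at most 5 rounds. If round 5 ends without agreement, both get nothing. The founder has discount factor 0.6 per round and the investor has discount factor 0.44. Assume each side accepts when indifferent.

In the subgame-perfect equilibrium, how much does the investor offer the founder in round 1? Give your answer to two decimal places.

Solve by backward induction from round 5.
Round 5 (the investor proposes): rejection yields 0 for the founder; the investor offers 0 and keeps 120.
Round 4 (the founder proposes): the investor can get 120 next round, worth 0.44 × 120 = 52.8 now, so the founder offers 52.8, keeping 67.2.
Round 3 (the investor proposes): the founder can get 67.2 next round, worth 0.6 × 67.2 = 40.32 now; the investor offers that and keeps 79.68.
Round 2 (the founder proposes): the investor can get 79.68 next round, worth 0.44 × 79.68 = 35.0592 now. The founder offers 35.0592 and keeps 120 − 35.0592 = 84.9408.
Round 1 (the investor proposes): the founder can get 84.9408 next round, worth 0.6 × 84.9408 = 50.96448 now, so the investor offers 50.96448, keeping 69.03552.

50.96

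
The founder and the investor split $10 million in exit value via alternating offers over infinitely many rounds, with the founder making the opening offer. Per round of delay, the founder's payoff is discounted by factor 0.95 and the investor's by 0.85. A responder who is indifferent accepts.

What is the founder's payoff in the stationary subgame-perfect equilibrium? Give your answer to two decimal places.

7.79

Let x be the founder's share when the founder proposes and y be the investor's share when the investor proposes.
The investor accepts iff offered ≥ 0.85·y, so x = 10 − 0.85y. Symmetrically y = 10 − 0.95x.
Substituting: x = 10 − 0.85(10 − 0.95x), giving x(1 − 0.95·0.85) = 10(1 − 0.85).
So x = 10 × 0.15 / 0.1925 ≈ 7.7922, and the investor receives 10 − x ≈ 2.2078.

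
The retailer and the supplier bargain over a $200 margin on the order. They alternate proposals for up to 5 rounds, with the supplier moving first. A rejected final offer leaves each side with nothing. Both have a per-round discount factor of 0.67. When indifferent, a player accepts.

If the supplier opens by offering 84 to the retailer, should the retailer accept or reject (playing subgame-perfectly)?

Work out the retailer's continuation value if the offer is rejected.
Round 5 (the supplier proposes): rejection yields 0 for the retailer; the supplier offers 0 and keeps 200.
Round 4 (the retailer proposes): the supplier can get 200 next round, worth 0.67 × 200 = 134 now; the retailer offers that and keeps 66.
Round 3 (the supplier proposes): the retailer can get 66 next round, worth 0.67 × 66 = 44.22 now; the supplier offers that and keeps 155.78.
Round 2 (the retailer proposes): the supplier can get 155.78 next round, worth 0.67 × 155.78 = 104.3726 now; the retailer offers that and keeps 95.6274.
So by rejecting in round 1, the retailer gets 95.6274 next round, worth 0.67 × 95.6274 = 64.070358 now.
Offer 84 ≥ 64.070358, so the retailer accepts.

Accept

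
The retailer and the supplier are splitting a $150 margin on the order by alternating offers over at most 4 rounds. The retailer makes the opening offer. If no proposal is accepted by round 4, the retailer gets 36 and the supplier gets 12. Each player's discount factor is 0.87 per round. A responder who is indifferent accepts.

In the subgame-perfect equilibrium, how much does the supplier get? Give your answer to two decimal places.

Round 4 (the supplier proposes): the retailer gets 36 if talks fail, so the supplier offers 36 and keeps 114.
Round 3 (the retailer proposes): the supplier can get 114 next round, worth 0.87 × 114 = 99.18 now, so the retailer offers 99.18, keeping 50.82.
Round 2 (the supplier proposes): the retailer can get 50.82 next round, worth 0.87 × 50.82 = 44.2134 now, so the supplier offers 44.2134, keeping 105.7866.
Round 1 (the retailer proposes): the supplier can get 105.7866 next round, worth 0.87 × 105.7866 = 92.034342 now. The retailer offers 92.034342 and keeps 150 − 92.034342 = 57.965658.

92.03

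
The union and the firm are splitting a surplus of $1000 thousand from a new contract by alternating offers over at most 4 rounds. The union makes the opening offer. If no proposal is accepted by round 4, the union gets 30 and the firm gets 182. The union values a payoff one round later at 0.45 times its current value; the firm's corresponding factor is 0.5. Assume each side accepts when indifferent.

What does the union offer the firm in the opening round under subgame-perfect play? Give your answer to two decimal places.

384.13

Round 4 (the firm proposes): the union gets 30 if talks fail, so the firm offers 30 and keeps 970.
Round 3 (the union proposes): the firm can get 970 next round, worth 0.5 × 970 = 485 now. The union offers 485 and keeps 1000 − 485 = 515.
Round 2 (the firm proposes): the union can get 515 next round, worth 0.45 × 515 = 231.75 now. The firm offers 231.75 and keeps 1000 − 231.75 = 768.25.
Round 1 (the union proposes): the firm can get 768.25 next round, worth 0.5 × 768.25 = 384.125 now; the union offers that and keeps 615.875.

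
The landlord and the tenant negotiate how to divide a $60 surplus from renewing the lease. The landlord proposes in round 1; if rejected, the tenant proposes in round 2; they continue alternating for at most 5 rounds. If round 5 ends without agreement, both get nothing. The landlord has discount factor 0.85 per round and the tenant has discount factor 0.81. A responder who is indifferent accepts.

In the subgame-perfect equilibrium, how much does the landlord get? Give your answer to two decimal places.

47.69

Solve by backward induction from round 5.
Round 5 (the landlord proposes): rejection yields 0 for the tenant; the landlord offers 0 and keeps 60.
Round 4 (the tenant proposes): the landlord can get 60 next round, worth 0.85 × 60 = 51 now; the tenant offers that and keeps 9.
Round 3 (the landlord proposes): the tenant can get 9 next round, worth 0.81 × 9 = 7.29 now, so the landlord offers 7.29, keeping 52.71.
Round 2 (the tenant proposes): the landlord can get 52.71 next round, worth 0.85 × 52.71 = 44.8035 now. The tenant offers 44.8035 and keeps 60 − 44.8035 = 15.1965.
Round 1 (the landlord proposes): the tenant can get 15.1965 next round, worth 0.81 × 15.1965 = 12.309165 now; the landlord offers that and keeps 47.690835.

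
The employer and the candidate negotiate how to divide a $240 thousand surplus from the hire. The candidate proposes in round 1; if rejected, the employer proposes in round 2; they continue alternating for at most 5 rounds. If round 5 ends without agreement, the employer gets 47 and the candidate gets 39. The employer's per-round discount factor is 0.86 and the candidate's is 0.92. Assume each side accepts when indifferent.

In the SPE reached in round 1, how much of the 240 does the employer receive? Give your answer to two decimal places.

Round 5 (the candidate proposes): the employer gets 47 if talks fail, so the candidate offers 47 and keeps 193.
Round 4 (the employer proposes): the candidate can get 193 next round, worth 0.92 × 193 = 177.56 now, so the employer offers 177.56, keeping 62.44.
Round 3 (the candidate proposes): the employer can get 62.44 next round, worth 0.86 × 62.44 = 53.6984 now. The candidate offers 53.6984 and keeps 240 − 53.6984 = 186.3016.
Round 2 (the employer proposes): the candidate can get 186.3016 next round, worth 0.92 × 186.3016 = 171.397472 now. The employer offers 171.397472 and keeps 240 − 171.397472 = 68.602528.
Round 1 (the candidate proposes): the employer can get 68.602528 next round, worth 0.86 × 68.602528 = 58.99817408 now. The candidate offers 58.99817408 and keeps 240 − 58.99817408 = 181.00182592.

59.00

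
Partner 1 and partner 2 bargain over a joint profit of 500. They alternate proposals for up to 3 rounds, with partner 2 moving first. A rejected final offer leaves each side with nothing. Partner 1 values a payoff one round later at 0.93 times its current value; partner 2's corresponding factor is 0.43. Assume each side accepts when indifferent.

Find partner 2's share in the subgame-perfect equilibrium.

Round 3 (partner 2 proposes): rejection yields 0 for partner 1; partner 2 offers 0 and keeps 500.
Round 2 (partner 1 proposes): partner 2 can get 500 next round, worth 0.43 × 500 = 215 now. Partner 1 offers 215 and keeps 500 − 215 = 285.
Round 1 (partner 2 proposes): partner 1 can get 285 next round, worth 0.93 × 285 = 265.05 now, so partner 2 offers 265.05, keeping 234.95.

234.95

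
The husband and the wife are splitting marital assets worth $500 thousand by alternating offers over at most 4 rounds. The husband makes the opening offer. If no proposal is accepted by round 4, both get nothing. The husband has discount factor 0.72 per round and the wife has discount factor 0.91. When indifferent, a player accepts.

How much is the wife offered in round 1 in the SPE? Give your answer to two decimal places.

Round 4 (the wife proposes): the husband will accept anything ≥ 0, so the wife offers 0 and keeps 500.
Round 3 (the husband proposes): the wife can get 500 next round, worth 0.91 × 500 = 455 now, so the husband offers 455, keeping 45.
Round 2 (the wife proposes): the husband can get 45 next round, worth 0.72 × 45 = 32.4 now. The wife offers 32.4 and keeps 500 − 32.4 = 467.6.
Round 1 (the husband proposes): the wife can get 467.6 next round, worth 0.91 × 467.6 = 425.516 now, so the husband offers 425.516, keeping 74.484.

425.52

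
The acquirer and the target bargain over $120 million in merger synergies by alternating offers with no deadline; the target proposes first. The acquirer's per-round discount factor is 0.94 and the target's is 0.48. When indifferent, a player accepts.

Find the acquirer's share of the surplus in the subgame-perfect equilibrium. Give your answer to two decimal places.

In a stationary SPE each proposer offers the other exactly their discounted continuation value.
If the target keeps x when proposing and the acquirer keeps y when proposing, then x = 120 − 0.94y and y = 120 − 0.48x.
Solving: x = 120(1 − 0.94) / (1 − 0.48·0.94) = 7.2 / 0.5488 ≈ 13.1195.
The acquirer gets 120 − 13.1195 ≈ 106.8805.

106.88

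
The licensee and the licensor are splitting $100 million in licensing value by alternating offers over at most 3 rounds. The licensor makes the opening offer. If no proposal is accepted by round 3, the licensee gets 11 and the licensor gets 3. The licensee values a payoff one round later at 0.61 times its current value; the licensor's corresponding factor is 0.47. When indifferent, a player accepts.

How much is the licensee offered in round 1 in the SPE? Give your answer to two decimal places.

Round 3 (the licensor proposes): the licensee gets 11 if talks fail, so the licensor offers 11 and keeps 89.
Round 2 (the licensee proposes): the licensor can get 89 next round, worth 0.47 × 89 = 41.83 now, so the licensee offers 41.83, keeping 58.17.
Round 1 (the licensor proposes): the licensee can get 58.17 next round, worth 0.61 × 58.17 = 35.4837 now. The licensor offers 35.4837 and keeps 100 − 35.4837 = 64.5163.

35.48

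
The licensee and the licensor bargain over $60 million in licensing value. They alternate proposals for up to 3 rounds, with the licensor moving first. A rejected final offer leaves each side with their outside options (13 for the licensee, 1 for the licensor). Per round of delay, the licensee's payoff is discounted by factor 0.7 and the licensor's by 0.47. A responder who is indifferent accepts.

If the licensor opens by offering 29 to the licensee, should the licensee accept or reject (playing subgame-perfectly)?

Round 3 (the licensor proposes): the licensee gets 13 if talks fail, so the licensor offers 13 and keeps 47.
Round 2 (the licensee proposes): the licensor can get 47 next round, worth 0.47 × 47 = 22.09 now; the licensee offers that and keeps 37.91.
So by rejecting in round 1, the licensee gets 37.91 next round, worth 0.7 × 37.91 = 26.537 now.
Offer 29 ≥ 26.537, so the licensee accepts.

Accept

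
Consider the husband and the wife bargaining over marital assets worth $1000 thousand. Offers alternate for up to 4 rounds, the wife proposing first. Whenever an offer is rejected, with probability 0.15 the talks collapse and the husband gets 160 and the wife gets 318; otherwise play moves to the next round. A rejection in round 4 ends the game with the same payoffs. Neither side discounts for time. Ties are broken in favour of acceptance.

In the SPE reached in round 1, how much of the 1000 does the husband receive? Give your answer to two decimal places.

547.13

Round 4 (the husband proposes): the wife gets 318 if talks fail, so the husband offers 318 and keeps 682.
Round 3 (the wife proposes): rejecting gives the husband an expected 0.85 × 682 + 0.15 × 160 = 603.7. The wife offers 603.7 and keeps 1000 − 603.7 = 396.3.
Round 2 (the husband proposes): rejecting gives the wife an expected 0.85 × 396.3 + 0.15 × 318 = 384.555. The husband offers 384.555 and keeps 1000 − 384.555 = 615.445.
Round 1 (the wife proposes): rejecting gives the husband an expected 0.85 × 615.445 + 0.15 × 160 = 547.12825. The wife offers 547.12825 and keeps 1000 − 547.12825 = 452.87175.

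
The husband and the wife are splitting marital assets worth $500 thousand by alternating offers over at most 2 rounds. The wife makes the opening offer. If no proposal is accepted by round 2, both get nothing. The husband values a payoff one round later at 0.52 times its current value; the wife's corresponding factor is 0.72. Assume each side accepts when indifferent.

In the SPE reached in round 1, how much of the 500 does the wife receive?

240

Solve by backward induction from round 2.
Round 2 (the husband proposes): the wife will accept anything ≥ 0, so the husband offers 0 and keeps 500.
Round 1 (the wife proposes): the husband can get 500 next round, worth 0.52 × 500 = 260 now. The wife offers 260 and keeps 500 − 260 = 240.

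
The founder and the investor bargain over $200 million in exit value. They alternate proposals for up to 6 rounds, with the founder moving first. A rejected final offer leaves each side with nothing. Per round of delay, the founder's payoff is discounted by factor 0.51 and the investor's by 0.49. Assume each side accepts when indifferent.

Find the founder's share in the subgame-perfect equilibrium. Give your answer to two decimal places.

Round 6 (the investor proposes): rejection yields 0 for the founder; the investor offers 0 and keeps 200.
Round 5 (the founder proposes): the investor can get 200 next round, worth 0.49 × 200 = 98 now, so the founder offers 98, keeping 102.
Round 4 (the investor proposes): the founder can get 102 next round, worth 0.51 × 102 = 52.02 now; the investor offers that and keeps 147.98.
Round 3 (the founder proposes): the investor can get 147.98 next round, worth 0.49 × 147.98 = 72.5102 now; the founder offers that and keeps 127.4898.
Round 2 (the investor proposes): the founder can get 127.4898 next round, worth 0.51 × 127.4898 = 65.019798 now, so the investor offers 65.019798, keeping 134.980202.
Round 1 (the founder proposes): the investor can get 134.980202 next round, worth 0.49 × 134.980202 = 66.14029898 now. The founder offers 66.14029898 and keeps 200 − 66.14029898 = 133.85970102.

133.86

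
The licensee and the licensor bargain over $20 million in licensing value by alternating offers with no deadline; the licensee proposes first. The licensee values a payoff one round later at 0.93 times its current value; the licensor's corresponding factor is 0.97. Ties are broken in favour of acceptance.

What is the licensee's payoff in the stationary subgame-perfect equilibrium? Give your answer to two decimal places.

6.13

Let x be the licensee's share when the licensee proposes and y be the licensor's share when the licensor proposes.
The licensor accepts iff offered ≥ 0.97·y, so x = 20 − 0.97y. Symmetrically y = 20 − 0.93x.
Substituting: x = 20 − 0.97(20 − 0.93x), giving x(1 − 0.93·0.97) = 20(1 − 0.97).
So x = 20 × 0.03 / 0.0979 ≈ 6.1287, and the licensor receives 20 − x ≈ 13.8713.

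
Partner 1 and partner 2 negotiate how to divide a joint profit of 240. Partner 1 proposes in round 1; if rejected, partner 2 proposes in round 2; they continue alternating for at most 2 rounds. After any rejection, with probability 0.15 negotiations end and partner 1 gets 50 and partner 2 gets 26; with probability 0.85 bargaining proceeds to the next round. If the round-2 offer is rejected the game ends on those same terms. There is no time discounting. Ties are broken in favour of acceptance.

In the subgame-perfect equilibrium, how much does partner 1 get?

Round 2 (partner 2 proposes): partner 1 gets 50 if talks fail, so partner 2 offers 50 and keeps 190.
Round 1 (partner 1 proposes): rejecting gives partner 2 an expected 0.85 × 190 + 0.15 × 26 = 165.4, so partner 1 offers 165.4, keeping 74.6.

74.6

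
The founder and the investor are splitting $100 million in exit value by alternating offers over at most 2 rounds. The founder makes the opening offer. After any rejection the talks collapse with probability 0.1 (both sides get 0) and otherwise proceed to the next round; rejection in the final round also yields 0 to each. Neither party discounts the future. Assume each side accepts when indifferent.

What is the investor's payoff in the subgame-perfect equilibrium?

Round 2 (the investor proposes): rejection yields 0 for the founder; the investor offers 0 and keeps 100.
Round 1 (the founder proposes): rejecting gives the investor an expected 0.9 × 100 = 90. The founder offers 90 and keeps 100 − 90 = 10.

90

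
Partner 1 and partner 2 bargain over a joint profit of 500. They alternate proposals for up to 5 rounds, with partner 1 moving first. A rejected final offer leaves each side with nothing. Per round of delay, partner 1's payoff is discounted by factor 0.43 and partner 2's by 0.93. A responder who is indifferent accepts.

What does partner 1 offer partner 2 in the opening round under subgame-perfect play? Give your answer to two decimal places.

371.04

Round 5 (partner 1 proposes): rejection yields 0 for partner 2; partner 1 offers 0 and keeps 500.
Round 4 (partner 2 proposes): partner 1 can get 500 next round, worth 0.43 × 500 = 215 now, so partner 2 offers 215, keeping 285.
Round 3 (partner 1 proposes): partner 2 can get 285 next round, worth 0.93 × 285 = 265.05 now. Partner 1 offers 265.05 and keeps 500 − 265.05 = 234.95.
Round 2 (partner 2 proposes): partner 1 can get 234.95 next round, worth 0.43 × 234.95 = 101.0285 now. Partner 2 offers 101.0285 and keeps 500 − 101.0285 = 398.9715.
Round 1 (partner 1 proposes): partner 2 can get 398.9715 next round, worth 0.93 × 398.9715 = 371.043495 now. Partner 1 offers 371.043495 and keeps 500 − 371.043495 = 128.956505.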